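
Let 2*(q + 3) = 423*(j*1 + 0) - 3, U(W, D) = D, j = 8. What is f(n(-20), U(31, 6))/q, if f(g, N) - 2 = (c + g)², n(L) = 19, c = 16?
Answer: 818/1125 ≈ 0.72711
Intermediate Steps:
f(g, N) = 2 + (16 + g)²
q = 3375/2 (q = -3 + (423*(8*1 + 0) - 3)/2 = -3 + (423*(8 + 0) - 3)/2 = -3 + (423*8 - 3)/2 = -3 + (3384 - 3)/2 = -3 + (½)*3381 = -3 + 3381/2 = 3375/2 ≈ 1687.5)
f(n(-20), U(31, 6))/q = (2 + (16 + 19)²)/(3375/2) = (2 + 35²)*(2/3375) = (2 + 1225)*(2/3375) = 1227*(2/3375) = 818/1125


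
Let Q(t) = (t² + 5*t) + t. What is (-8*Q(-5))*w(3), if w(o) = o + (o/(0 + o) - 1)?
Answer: 120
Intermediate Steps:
w(o) = o (w(o) = o + (o/o - 1) = o + (1 - 1) = o + 0 = o)
Q(t) = t² + 6*t
(-8*Q(-5))*w(3) = -(-40)*(6 - 5)*3 = -(-40)*3 = -8*(-5)*3 = 40*3 = 120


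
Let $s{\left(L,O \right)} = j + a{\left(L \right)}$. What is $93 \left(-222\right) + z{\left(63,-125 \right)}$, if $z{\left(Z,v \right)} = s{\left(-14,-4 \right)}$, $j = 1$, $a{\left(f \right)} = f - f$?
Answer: $-20645$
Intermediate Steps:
$a{\left(f \right)} = 0$
$s{\left(L,O \right)} = 1$ ($s{\left(L,O \right)} = 1 + 0 = 1$)
$z{\left(Z,v \right)} = 1$
$93 \left(-222\right) + z{\left(63,-125 \right)} = 93 \left(-222\right) + 1 = -20646 + 1 = -20645$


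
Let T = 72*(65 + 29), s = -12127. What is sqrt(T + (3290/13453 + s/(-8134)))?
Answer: 3*sqrt(183814483839338594)/15632386 ≈ 82.278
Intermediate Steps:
T = 6768 (T = 72*94 = 6768)
sqrt(T + (3290/13453 + s/(-8134))) = sqrt(6768 + (3290/13453 - 12127/(-8134))) = sqrt(6768 + (3290*(1/13453) - 12127*(-1/8134))) = sqrt(6768 + (3290/13453 + 12127/8134)) = sqrt(6768 + 189905391/109426702) = sqrt(740789824527/109426702) = 3*sqrt(183814483839338594)/15632386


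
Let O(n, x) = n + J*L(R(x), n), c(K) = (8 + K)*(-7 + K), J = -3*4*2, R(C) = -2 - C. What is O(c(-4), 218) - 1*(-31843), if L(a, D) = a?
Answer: 37079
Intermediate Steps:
J = -24 (J = -12*2 = -24)
c(K) = (-7 + K)*(8 + K)
O(n, x) = 48 + n + 24*x (O(n, x) = n - 24*(-2 - x) = n + (48 + 24*x) = 48 + n + 24*x)
O(c(-4), 218) - 1*(-31843) = (48 + (-56 - 4 + (-4)²) + 24*218) - 1*(-31843) = (48 + (-56 - 4 + 16) + 5232) + 31843 = (48 - 44 + 5232) + 31843 = 5236 + 31843 = 37079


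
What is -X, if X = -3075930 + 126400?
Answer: 2949530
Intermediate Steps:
X = -2949530
-X = -1*(-2949530) = 2949530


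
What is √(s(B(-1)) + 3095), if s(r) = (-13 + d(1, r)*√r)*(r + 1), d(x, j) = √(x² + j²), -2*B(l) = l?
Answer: √(49208 + 6*√10)/4 ≈ 55.468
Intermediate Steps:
B(l) = -l/2
d(x, j) = √(j² + x²)
s(r) = (1 + r)*(-13 + √r*√(1 + r²)) (s(r) = (-13 + √(r² + 1²)*√r)*(r + 1) = (-13 + √(r² + 1)*√r)*(1 + r) = (-13 + √(1 + r²)*√r)*(1 + r) = (-13 + √r*√(1 + r²))*(1 + r) = (1 + r)*(-13 + √r*√(1 + r²)))
√(s(B(-1)) + 3095) = √((-13 - (-13)*(-1)/2 + √(-½*(-1))*√(1 + (-½*(-1))²) + (-½*(-1))^(3/2)*√(1 + (-½*(-1))²)) + 3095) = √((-13 - 13*½ + √(½)*√(1 + (½)²) + (½)^(3/2)*√(1 + (½)²)) + 3095) = √((-13 - 13/2 + (√2/2)*√(1 + ¼) + (√2/4)*√(1 + ¼)) + 3095) = √((-13 - 13/2 + (√2/2)*√(5/4) + (√2/4)*√(5/4)) + 3095) = √((-13 - 13/2 + (√2/2)*(√5/2) + (√2/4)*(√5/2)) + 3095) = √((-13 - 13/2 + √10/4 + √10/8) + 3095) = √((-39/2 + 3*√10/8) + 3095) = √(6151/2 + 3*√10/8)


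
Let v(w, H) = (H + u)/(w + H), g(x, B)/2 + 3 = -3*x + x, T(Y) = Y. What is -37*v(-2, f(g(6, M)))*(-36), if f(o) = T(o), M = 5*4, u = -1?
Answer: 10323/8 ≈ 1290.4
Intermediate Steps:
M = 20
g(x, B) = -6 - 4*x (g(x, B) = -6 + 2*(-3*x + x) = -6 + 2*(-2*x) = -6 - 4*x)
f(o) = o
v(w, H) = (-1 + H)/(H + w) (v(w, H) = (H - 1)/(w + H) = (-1 + H)/(H + w))
-37*v(-2, f(g(6, M)))*(-36) = -37*(-1 + (-6 - 4*6))/((-6 - 4*6) - 2)*(-36) = -37*(-1 + (-6 - 24))/((-6 - 24) - 2)*(-36) = -37*(-1 - 30)/(-30 - 2)*(-36) = -37*(-31)/(-32)*(-36) = -(-37)*(-31)/32*(-36) = -37*31/32*(-36) = -1147/32*(-36) = 10323/8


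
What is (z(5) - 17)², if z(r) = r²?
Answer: 64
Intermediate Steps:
(z(5) - 17)² = (5² - 17)² = (25 - 17)² = 8² = 64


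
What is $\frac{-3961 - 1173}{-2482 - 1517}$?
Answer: $\frac{5134}{3999} \approx 1.2838$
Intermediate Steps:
$\frac{-3961 - 1173}{-2482 - 1517} = - \frac{5134}{-3999} = \left(-5134\right) \left(- \frac{1}{3999}\right) = \frac{5134}{3999}$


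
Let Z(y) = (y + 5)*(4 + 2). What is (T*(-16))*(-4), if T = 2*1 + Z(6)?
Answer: 4352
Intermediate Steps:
Z(y) = 30 + 6*y (Z(y) = (5 + y)*6 = 30 + 6*y)
T = 68 (T = 2*1 + (30 + 6*6) = 2 + (30 + 36) = 2 + 66 = 68)
(T*(-16))*(-4) = (68*(-16))*(-4) = -1088*(-4) = 4352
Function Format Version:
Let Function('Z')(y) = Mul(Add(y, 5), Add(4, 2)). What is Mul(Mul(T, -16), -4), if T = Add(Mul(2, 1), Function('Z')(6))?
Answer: 4352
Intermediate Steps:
Function('Z')(y) = Add(30, Mul(6, y)) (Function('Z')(y) = Mul(Add(5, y), 6) = Add(30, Mul(6, y)))
T = 68 (T = Add(Mul(2, 1), Add(30, Mul(6, 6))) = Add(2, Add(30, 36)) = Add(2, 66) = 68)
Mul(Mul(T, -16), -4) = Mul(Mul(68, -16), -4) = Mul(-1088, -4) = 4352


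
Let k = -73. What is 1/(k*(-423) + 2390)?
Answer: 1/33269 ≈ 3.0058e-5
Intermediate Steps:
1/(k*(-423) + 2390) = 1/(-73*(-423) + 2390) = 1/(30879 + 2390) = 1/33269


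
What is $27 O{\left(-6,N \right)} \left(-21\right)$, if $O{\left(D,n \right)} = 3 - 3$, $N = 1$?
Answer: $0$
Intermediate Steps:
$O{\left(D,n \right)} = 0$
$27 O{\left(-6,N \right)} \left(-21\right) = 27 \cdot 0 \left(-21\right) = 0 \left(-21\right) = 0$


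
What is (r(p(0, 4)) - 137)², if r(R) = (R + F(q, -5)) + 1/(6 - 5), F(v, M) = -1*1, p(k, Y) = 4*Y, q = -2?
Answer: 14641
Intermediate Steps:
F(v, M) = -1
r(R) = R (r(R) = (R - 1) + 1/(6 - 5) = (-1 + R) + 1/1 = (-1 + R) + 1 = R)
(r(p(0, 4)) - 137)² = (4*4 - 137)² = (16 - 137)² = (-121)² = 14641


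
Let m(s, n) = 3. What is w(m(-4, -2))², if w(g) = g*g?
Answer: 81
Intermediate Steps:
w(g) = g²
w(m(-4, -2))² = (3²)² = 9² = 81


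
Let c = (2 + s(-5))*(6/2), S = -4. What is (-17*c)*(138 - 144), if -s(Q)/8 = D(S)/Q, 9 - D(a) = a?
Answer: 34884/5 ≈ 6976.8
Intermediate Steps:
D(a) = 9 - a
s(Q) = -104/Q (s(Q) = -8*(9 - 1*(-4))/Q = -8*(9 + 4)/Q = -104/Q)
c = 342/5 (c = (2 - 104/(-5))*(6/2) = (2 - 104*(-⅕))*(6*(½)) = (2 + 104/5)*3 = (114/5)*3 = 342/5 ≈ 68.400)
(-17*c)*(138 - 144) = (-17*342/5)*(138 - 144) = -5814/5*(-6) = 34884/5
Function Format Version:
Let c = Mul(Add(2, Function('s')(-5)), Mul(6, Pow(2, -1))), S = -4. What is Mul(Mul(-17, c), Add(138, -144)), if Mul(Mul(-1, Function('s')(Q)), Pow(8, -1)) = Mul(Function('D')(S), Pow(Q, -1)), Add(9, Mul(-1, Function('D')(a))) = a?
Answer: Rational(34884, 5) ≈ 6976.8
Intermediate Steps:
Function('D')(a) = Add(9, Mul(-1, a))
Function('s')(Q) = Mul(-104, Pow(Q, -1)) (Function('s')(Q) = Mul(-8, Mul(Add(9, Mul(-1, -4)), Pow(Q, -1))) = Mul(-8, Mul(Add(9, 4), Pow(Q, -1))) = Mul(-8, Mul(13, Pow(Q, -1))) = Mul(-104, Pow(Q, -1)))
c = Rational(342, 5) (c = Mul(Add(2, Mul(-104, Pow(-5, -1))), Mul(6, Pow(2, -1))) = Mul(Add(2, Mul(-104, Rational(-1, 5))), Mul(6, Rational(1, 2))) = Mul(Add(2, Rational(104, 5)), 3) = Mul(Rational(114, 5), 3) = Rational(342, 5) ≈ 68.400)
Mul(Mul(-17, c), Add(138, -144)) = Mul(Mul(-17, Rational(342, 5)), Add(138, -144)) = Mul(Rational(-5814, 5), -6) = Rational(34884, 5)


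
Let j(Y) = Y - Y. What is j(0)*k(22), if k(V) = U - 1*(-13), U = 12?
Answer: 0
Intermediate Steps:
k(V) = 25 (k(V) = 12 - 1*(-13) = 12 + 13 = 25)
j(Y) = 0
j(0)*k(22) = 0*25 = 0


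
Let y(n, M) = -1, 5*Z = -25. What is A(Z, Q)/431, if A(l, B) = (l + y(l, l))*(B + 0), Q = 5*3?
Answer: -90/431 ≈ -0.20882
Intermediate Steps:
Z = -5 (Z = (⅕)*(-25) = -5)
Q = 15
A(l, B) = B*(-1 + l) (A(l, B) = (l - 1)*(B + 0) = (-1 + l)*B = B*(-1 + l))
A(Z, Q)/431 = (15*(-1 - 5))/431 = (15*(-6))*(1/431) = -90*1/431 = -90/431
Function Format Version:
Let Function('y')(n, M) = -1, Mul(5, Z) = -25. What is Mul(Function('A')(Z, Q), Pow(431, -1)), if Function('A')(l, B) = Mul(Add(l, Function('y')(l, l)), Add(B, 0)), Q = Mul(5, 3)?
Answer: Rational(-90, 431) ≈ -0.20882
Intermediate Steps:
Z = -5 (Z = Mul(Rational(1, 5), -25) = -5)
Q = 15
Function('A')(l, B) = Mul(B, Add(-1, l)) (Function('A')(l, B) = Mul(Add(l, -1), Add(B, 0)) = Mul(Add(-1, l), B) = Mul(B, Add(-1, l)))
Mul(Function('A')(Z, Q), Pow(431, -1)) = Mul(Mul(15, Add(-1, -5)), Pow(431, -1)) = Mul(Mul(15, -6), Rational(1, 431)) = Mul(-90, Rational(1, 431)) = Rational(-90, 431)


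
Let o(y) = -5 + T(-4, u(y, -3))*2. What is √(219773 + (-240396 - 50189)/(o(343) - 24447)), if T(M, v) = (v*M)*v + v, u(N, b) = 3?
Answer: √132119778805482/24518 ≈ 468.81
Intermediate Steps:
T(M, v) = v + M*v² (T(M, v) = (M*v)*v + v = M*v² + v = v + M*v²)
o(y) = -71 (o(y) = -5 + (3*(1 - 4*3))*2 = -5 + (3*(1 - 12))*2 = -5 + (3*(-11))*2 = -5 - 33*2 = -5 - 66 = -71)
√(219773 + (-240396 - 50189)/(o(343) - 24447)) = √(219773 + (-240396 - 50189)/(-71 - 24447)) = √(219773 - 290585/(-24518)) = √(219773 - 290585*(-1/24518)) = √(219773 + 290585/24518) = √(5388684999/24518) = √132119778805482/24518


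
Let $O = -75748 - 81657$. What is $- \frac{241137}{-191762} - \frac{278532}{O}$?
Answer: $\frac{91368022869}{30184297610} \approx 3.027$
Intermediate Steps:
$O = -157405$
$- \frac{241137}{-191762} - \frac{278532}{O} = - \frac{241137}{-191762} - \frac{278532}{-157405} = \left(-241137\right) \left(- \frac{1}{191762}\right) - - \frac{278532}{157405} = \frac{241137}{191762} + \frac{278532}{157405} = \frac{91368022869}{30184297610}$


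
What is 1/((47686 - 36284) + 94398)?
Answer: 1/105800 ≈ 9.4518e-6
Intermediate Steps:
1/((47686 - 36284) + 94398) = 1/(11402 + 94398) = 1/105800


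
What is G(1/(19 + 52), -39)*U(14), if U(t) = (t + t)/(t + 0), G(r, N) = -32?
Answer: -64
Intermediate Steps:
U(t) = 2 (U(t) = (2*t)/t = 2)
G(1/(19 + 52), -39)*U(14) = -32*2 = -64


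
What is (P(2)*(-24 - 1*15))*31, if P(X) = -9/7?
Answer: 10881/7 ≈ 1554.4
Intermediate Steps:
P(X) = -9/7 (P(X) = -9*⅐ = -9/7)
(P(2)*(-24 - 1*15))*31 = -9*(-24 - 1*15)/7*31 = -9*(-24 - 15)/7*31 = -9/7*(-39)*31 = (351/7)*31 = 10881/7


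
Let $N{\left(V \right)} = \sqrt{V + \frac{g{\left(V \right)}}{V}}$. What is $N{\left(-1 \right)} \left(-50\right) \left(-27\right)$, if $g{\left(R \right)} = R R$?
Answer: $1350 i \sqrt{2} \approx 1909.2 i$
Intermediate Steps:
$g{\left(R \right)} = R^{2}$
$N{\left(V \right)} = \sqrt{2} \sqrt{V}$ ($N{\left(V \right)} = \sqrt{V + \frac{V^{2}}{V}} = \sqrt{V + V} = \sqrt{2 V} = \sqrt{2} \sqrt{V}$)
$N{\left(-1 \right)} \left(-50\right) \left(-27\right) = \sqrt{2} \sqrt{-1} \left(-50\right) \left(-27\right) = \sqrt{2} i \left(-50\right) \left(-27\right) = i \sqrt{2} \left(-50\right) \left(-27\right) = - 50 i \sqrt{2} \left(-27\right) = 1350 i \sqrt{2}$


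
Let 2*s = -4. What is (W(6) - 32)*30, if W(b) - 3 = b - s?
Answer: -630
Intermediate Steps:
s = -2 (s = (½)*(-4) = -2)
W(b) = 5 + b (W(b) = 3 + (b - 1*(-2)) = 3 + (b + 2) = 3 + (2 + b) = 5 + b)
(W(6) - 32)*30 = ((5 + 6) - 32)*30 = (11 - 32)*30 = -21*30 = -630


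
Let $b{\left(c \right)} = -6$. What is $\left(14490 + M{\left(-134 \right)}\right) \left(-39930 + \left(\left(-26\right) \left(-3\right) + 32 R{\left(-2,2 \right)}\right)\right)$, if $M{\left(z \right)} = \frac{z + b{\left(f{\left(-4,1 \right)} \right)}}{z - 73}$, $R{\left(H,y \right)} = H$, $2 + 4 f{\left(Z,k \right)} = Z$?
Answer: $- \frac{119730836120}{207} \approx -5.7841 \cdot 10^{8}$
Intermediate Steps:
$f{\left(Z,k \right)} = - \frac{1}{2} + \frac{Z}{4}$
$M{\left(z \right)} = \frac{-6 + z}{-73 + z}$ ($M{\left(z \right)} = \frac{z - 6}{z - 73} = \frac{-6 + z}{-73 + z}$)
$\left(14490 + M{\left(-134 \right)}\right) \left(-39930 + \left(\left(-26\right) \left(-3\right) + 32 R{\left(-2,2 \right)}\right)\right) = \left(14490 + \frac{-6 - 134}{-73 - 134}\right) \left(-39930 + \left(\left(-26\right) \left(-3\right) + 32 \left(-2\right)\right)\right) = \left(14490 + \frac{1}{-207} \left(-140\right)\right) \left(-39930 + \left(78 - 64\right)\right) = \left(14490 - - \frac{140}{207}\right) \left(-39930 + 14\right) = \left(14490 + \frac{140}{207}\right) \left(-39916\right) = \frac{2999570}{207} \left(-39916\right) = - \frac{119730836120}{207}$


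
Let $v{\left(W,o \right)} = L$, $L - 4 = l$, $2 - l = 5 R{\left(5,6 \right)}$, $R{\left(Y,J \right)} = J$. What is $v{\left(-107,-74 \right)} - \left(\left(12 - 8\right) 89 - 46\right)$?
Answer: $-334$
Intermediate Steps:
$l = -28$ ($l = 2 - 5 \cdot 6 = 2 - 30 = -28$)
$L = -24$ ($L = 4 - 28 = -24$)
$v{\left(W,o \right)} = -24$
$v{\left(-107,-74 \right)} - \left(\left(12 - 8\right) 89 - 46\right) = -24 - \left(\left(12 - 8\right) 89 - 46\right) = -24 - \left(4 \cdot 89 - 46\right) = -24 - \left(356 - 46\right) = -24 - 310 = -334$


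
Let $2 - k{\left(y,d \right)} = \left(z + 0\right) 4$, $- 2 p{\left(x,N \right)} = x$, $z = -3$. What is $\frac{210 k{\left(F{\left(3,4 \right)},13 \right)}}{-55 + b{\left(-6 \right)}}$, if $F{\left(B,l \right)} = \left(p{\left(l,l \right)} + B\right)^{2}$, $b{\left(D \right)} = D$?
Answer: $- \frac{2940}{61} \approx -48.197$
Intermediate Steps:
$p{\left(x,N \right)} = - \frac{x}{2}$
$F{\left(B,l \right)} = \left(B - \frac{l}{2}\right)^{2}$ ($F{\left(B,l \right)} = \left(- \frac{l}{2} + B\right)^{2} = \left(B - \frac{l}{2}\right)^{2}$)
$k{\left(y,d \right)} = 14$ ($k{\left(y,d \right)} = 2 - \left(-3 + 0\right) 4 = 2 - \left(-3\right) 4 = 2 - -12 = 2 + 12 = 14$)
$\frac{210 k{\left(F{\left(3,4 \right)},13 \right)}}{-55 + b{\left(-6 \right)}} = \frac{210 \cdot 14}{-55 - 6} = \frac{2940}{-61} = 2940 \left(- \frac{1}{61}\right) = - \frac{2940}{61}$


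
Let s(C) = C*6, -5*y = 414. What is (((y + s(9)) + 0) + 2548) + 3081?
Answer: 28001/5 ≈ 5600.2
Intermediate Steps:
y = -414/5 (y = -⅕*414 = -414/5 ≈ -82.800)
s(C) = 6*C
(((y + s(9)) + 0) + 2548) + 3081 = (((-414/5 + 6*9) + 0) + 2548) + 3081 = (((-414/5 + 54) + 0) + 2548) + 3081 = ((-144/5 + 0) + 2548) + 3081 = (-144/5 + 2548) + 3081 = 12596/5 + 3081 = 28001/5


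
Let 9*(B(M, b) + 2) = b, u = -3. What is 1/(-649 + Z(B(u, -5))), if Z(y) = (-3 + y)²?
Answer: -81/50069 ≈ -0.0016178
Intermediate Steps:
B(M, b) = -2 + b/9
1/(-649 + Z(B(u, -5))) = 1/(-649 + (-3 + (-2 + (⅑)*(-5)))²) = 1/(-649 + (-3 + (-2 - 5/9))²) = 1/(-649 + (-3 - 23/9)²) = 1/(-649 + (-50/9)²) = 1/(-649 + 2500/81) = 1/(-50069/81) = -81/50069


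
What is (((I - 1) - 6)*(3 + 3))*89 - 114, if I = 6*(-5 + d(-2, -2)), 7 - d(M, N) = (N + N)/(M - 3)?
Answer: -36/5 ≈ -7.2000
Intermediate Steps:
d(M, N) = 7 - 2*N/(-3 + M) (d(M, N) = 7 - (N + N)/(M - 3) = 7 - 2*N/(-3 + M))
I = 36/5 (I = 6*(-5 + (-21 - 2*(-2) + 7*(-2))/(-3 - 2)) = 6*(-5 + (-21 + 4 - 14)/(-5)) = 6*(-5 - 1/5*(-31)) = 6*(-5 + 31/5) = 6*(6/5) = 36/5 ≈ 7.2000)
(((I - 1) - 6)*(3 + 3))*89 - 114 = (((36/5 - 1) - 6)*(3 + 3))*89 - 114 = ((31/5 - 6)*6)*89 - 114 = ((1/5)*6)*89 - 114 = (6/5)*89 - 114 = 534/5 - 114 = -36/5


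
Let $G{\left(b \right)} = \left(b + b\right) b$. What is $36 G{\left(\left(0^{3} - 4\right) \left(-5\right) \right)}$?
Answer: $28800$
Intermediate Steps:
$G{\left(b \right)} = 2 b^{2}$ ($G{\left(b \right)} = 2 b b = 2 b^{2}$)
$36 G{\left(\left(0^{3} - 4\right) \left(-5\right) \right)} = 36 \cdot 2 \left(\left(0^{3} - 4\right) \left(-5\right)\right)^{2} = 36 \cdot 2 \left(\left(0 - 4\right) \left(-5\right)\right)^{2} = 36 \cdot 2 \left(\left(-4\right) \left(-5\right)\right)^{2} = 36 \cdot 2 \cdot 20^{2} = 36 \cdot 2 \cdot 400 = 36 \cdot 800 = 28800$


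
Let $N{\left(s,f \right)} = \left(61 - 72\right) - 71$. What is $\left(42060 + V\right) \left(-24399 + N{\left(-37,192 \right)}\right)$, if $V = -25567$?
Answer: $-403765133$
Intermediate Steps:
$N{\left(s,f \right)} = -82$ ($N{\left(s,f \right)} = -11 - 71 = -82$)
$\left(42060 + V\right) \left(-24399 + N{\left(-37,192 \right)}\right) = \left(42060 - 25567\right) \left(-24399 - 82\right) = 16493 \left(-24481\right) = -403765133$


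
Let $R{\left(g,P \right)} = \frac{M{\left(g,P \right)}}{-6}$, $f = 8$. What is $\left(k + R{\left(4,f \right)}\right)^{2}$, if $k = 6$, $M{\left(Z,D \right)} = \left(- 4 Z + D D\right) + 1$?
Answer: $\frac{169}{36} \approx 4.6944$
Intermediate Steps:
$M{\left(Z,D \right)} = 1 + D^{2} - 4 Z$ ($M{\left(Z,D \right)} = \left(- 4 Z + D^{2}\right) + 1 = \left(D^{2} - 4 Z\right) + 1 = 1 + D^{2} - 4 Z$)
$R{\left(g,P \right)} = - \frac{1}{6} - \frac{P^{2}}{6} + \frac{2 g}{3}$ ($R{\left(g,P \right)} = \frac{1 + P^{2} - 4 g}{-6} = \left(1 + P^{2} - 4 g\right) \left(- \frac{1}{6}\right) = - \frac{1}{6} - \frac{P^{2}}{6} + \frac{2 g}{3}$)
$\left(k + R{\left(4,f \right)}\right)^{2} = \left(6 - \left(- \frac{5}{2} + \frac{32}{3}\right)\right)^{2} = \left(6 - \frac{49}{6}\right)^{2} = \left(- \frac{13}{6}\right)^{2} = \frac{169}{36}$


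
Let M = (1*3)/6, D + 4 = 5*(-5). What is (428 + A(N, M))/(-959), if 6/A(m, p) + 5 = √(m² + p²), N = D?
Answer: -279508/626227 - 12*√3365/3131135 ≈ -0.44656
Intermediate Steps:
D = -29 (D = -4 + 5*(-5) = -4 - 25 = -29)
N = -29
M = ½ (M = 3*(⅙) = ½ ≈ 0.50000)
A(m, p) = 6/(-5 + √(m² + p²))
(428 + A(N, M))/(-959) = (428 + 6/(-5 + √((-29)² + (½)²)))/(-959) = (428 + 6/(-5 + √(841 + ¼)))*(-1/959) = (428 + 6/(-5 + √(3365/4)))*(-1/959) = (428 + 6/(-5 + √3365/2))*(-1/959) = -428/959 - 6/(959*(-5 + √3365/2))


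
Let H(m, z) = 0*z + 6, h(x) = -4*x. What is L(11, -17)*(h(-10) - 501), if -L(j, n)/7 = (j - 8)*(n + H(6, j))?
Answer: -106491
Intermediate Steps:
H(m, z) = 6 (H(m, z) = 0 + 6 = 6)
L(j, n) = -7*(-8 + j)*(6 + n) (L(j, n) = -7*(j - 8)*(n + 6) = -7*(-8 + j)*(6 + n))
L(11, -17)*(h(-10) - 501) = (336 - 42*11 + 56*(-17) - 7*11*(-17))*(-4*(-10) - 501) = (336 - 462 - 952 + 1309)*(40 - 501) = 231*(-461) = -106491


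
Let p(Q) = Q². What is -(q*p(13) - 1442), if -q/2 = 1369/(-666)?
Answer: 6725/9 ≈ 747.22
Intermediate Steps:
q = 37/9 (q = -2738/(-666) = -2738*(-1)/666 = -2*(-37/18) = 37/9 ≈ 4.1111)
-(q*p(13) - 1442) = -((37/9)*13² - 1442) = -((37/9)*169 - 1442) = -(6253/9 - 1442) = -1*(-6725/9) = 6725/9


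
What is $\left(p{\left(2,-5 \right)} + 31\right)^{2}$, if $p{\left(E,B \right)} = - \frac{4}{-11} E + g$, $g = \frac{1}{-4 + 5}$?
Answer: $\frac{129600}{121} \approx 1071.1$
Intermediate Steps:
$g = 1$ ($g = 1^{-1} = 1$)
$p{\left(E,B \right)} = 1 + \frac{4 E}{11}$ ($p{\left(E,B \right)} = - \frac{4}{-11} E + 1 = \left(-4\right) \left(- \frac{1}{11}\right) E + 1 = \frac{4 E}{11} + 1 = 1 + \frac{4 E}{11}$)
$\left(p{\left(2,-5 \right)} + 31\right)^{2} = \left(\left(1 + \frac{4}{11} \cdot 2\right) + 31\right)^{2} = \left(\left(1 + \frac{8}{11}\right) + 31\right)^{2} = \left(\frac{19}{11} + 31\right)^{2} = \left(\frac{360}{11}\right)^{2} = \frac{129600}{121}$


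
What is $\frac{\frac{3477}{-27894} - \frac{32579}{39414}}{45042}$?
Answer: $- \frac{43575046}{2063325442203} \approx -2.1119 \cdot 10^{-5}$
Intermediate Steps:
$\frac{\frac{3477}{-27894} - \frac{32579}{39414}}{45042} = \left(3477 \left(- \frac{1}{27894}\right) - \frac{32579}{39414}\right) \frac{1}{45042} = \left(- \frac{1159}{9298} - \frac{32579}{39414}\right) \frac{1}{45042} = \left(- \frac{87150092}{91617843}\right) \frac{1}{45042} = - \frac{43575046}{2063325442203}$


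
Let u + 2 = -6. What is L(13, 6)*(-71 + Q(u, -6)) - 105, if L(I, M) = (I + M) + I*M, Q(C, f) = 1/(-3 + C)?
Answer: -77009/11 ≈ -7000.8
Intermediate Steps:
u = -8 (u = -2 - 6 = -8)
L(I, M) = I + M + I*M
L(13, 6)*(-71 + Q(u, -6)) - 105 = (13 + 6 + 13*6)*(-71 + 1/(-3 - 8)) - 105 = (13 + 6 + 78)*(-71 + 1/(-11)) - 105 = 97*(-71 - 1/11) - 105 = 97*(-782/11) - 105 = -75854/11 - 105 = -77009/11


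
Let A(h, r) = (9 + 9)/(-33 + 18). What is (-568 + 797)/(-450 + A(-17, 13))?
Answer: -1145/2256 ≈ -0.50754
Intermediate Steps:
A(h, r) = -6/5 (A(h, r) = 18/(-15) = 18*(-1/15) = -6/5)
(-568 + 797)/(-450 + A(-17, 13)) = (-568 + 797)/(-450 - 6/5) = 229/(-2256/5) = 229*(-5/2256) = -1145/2256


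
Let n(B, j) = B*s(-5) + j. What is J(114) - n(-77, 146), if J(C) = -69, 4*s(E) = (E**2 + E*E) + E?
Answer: 2605/4 ≈ 651.25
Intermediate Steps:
s(E) = E**2/2 + E/4 (s(E) = ((E**2 + E*E) + E)/4 = ((E**2 + E**2) + E)/4 = (2*E**2 + E)/4 = (E + 2*E**2)/4 = E**2/2 + E/4)
n(B, j) = j + 45*B/4 (n(B, j) = B*((1/4)*(-5)*(1 + 2*(-5))) + j = B*((1/4)*(-5)*(1 - 10)) + j = B*((1/4)*(-5)*(-9)) + j = B*(45/4) + j = 45*B/4 + j = j + 45*B/4)
J(114) - n(-77, 146) = -69 - (146 + (45/4)*(-77)) = -69 - (146 - 3465/4) = -69 - 1*(-2881/4) = -69 + 2881/4 = 2605/4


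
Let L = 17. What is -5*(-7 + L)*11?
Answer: -550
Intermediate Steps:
-5*(-7 + L)*11 = -5*(-7 + 17)*11 = -5*10*11 = -50*11 = -550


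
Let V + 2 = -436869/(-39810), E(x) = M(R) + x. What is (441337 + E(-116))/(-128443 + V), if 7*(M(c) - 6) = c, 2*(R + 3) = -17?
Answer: -40985423425/11930236689 ≈ -3.4354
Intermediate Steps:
R = -23/2 (R = -3 + (½)*(-17) = -3 - 17/2 = -23/2 ≈ -11.500)
M(c) = 6 + c/7
E(x) = 61/14 + x (E(x) = (6 + (⅐)*(-23/2)) + x = (6 - 23/14) + x = 61/14 + x)
V = 119083/13270 (V = -2 - 436869/(-39810) = -2 - 436869*(-1/39810) = -2 + 145623/13270 = 119083/13270 ≈ 8.9738)
(441337 + E(-116))/(-128443 + V) = (441337 + (61/14 - 116))/(-128443 + 119083/13270) = (441337 - 1563/14)/(-1704319527/13270) = (6177155/14)*(-13270/1704319527) = -40985423425/11930236689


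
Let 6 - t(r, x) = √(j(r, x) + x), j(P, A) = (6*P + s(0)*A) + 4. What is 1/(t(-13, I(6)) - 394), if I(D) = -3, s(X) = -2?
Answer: I/(√71 - 388*I) ≈ -0.0025761 + 5.5945e-5*I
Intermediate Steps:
j(P, A) = 4 - 2*A + 6*P (j(P, A) = (6*P - 2*A) + 4 = (-2*A + 6*P) + 4 = 4 - 2*A + 6*P)
t(r, x) = 6 - √(4 - x + 6*r) (t(r, x) = 6 - √((4 - 2*x + 6*r) + x) = 6 - √(4 - x + 6*r))
1/(t(-13, I(6)) - 394) = 1/((6 - √(4 - 1*(-3) + 6*(-13))) - 394) = 1/((6 - √(4 + 3 - 78)) - 394) = 1/((6 - √(-71)) - 394) = 1/((6 - I*√71) - 394) = 1/(-388 - I*√71)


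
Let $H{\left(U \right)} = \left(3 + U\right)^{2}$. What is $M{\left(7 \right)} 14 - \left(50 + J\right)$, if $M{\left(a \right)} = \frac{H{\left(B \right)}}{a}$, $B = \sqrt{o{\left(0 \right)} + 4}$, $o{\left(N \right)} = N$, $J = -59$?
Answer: $59$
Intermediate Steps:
$B = 2$ ($B = \sqrt{0 + 4} = \sqrt{4} = 2$)
$M{\left(a \right)} = \frac{25}{a}$ ($M{\left(a \right)} = \frac{\left(3 + 2\right)^{2}}{a} = \frac{5^{2}}{a} = \frac{25}{a}$)
$M{\left(7 \right)} 14 - \left(50 + J\right) = \frac{25}{7} \cdot 14 - -9 = 25 \cdot \frac{1}{7} \cdot 14 + \left(-50 + 59\right) = \frac{25}{7} \cdot 14 + 9 = 50 + 9 = 59$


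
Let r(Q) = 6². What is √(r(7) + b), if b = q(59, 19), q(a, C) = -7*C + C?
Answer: I*√78 ≈ 8.8318*I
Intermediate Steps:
r(Q) = 36
q(a, C) = -6*C
b = -114 (b = -6*19 = -114)
√(r(7) + b) = √(36 - 114) = √(-78) = I*√78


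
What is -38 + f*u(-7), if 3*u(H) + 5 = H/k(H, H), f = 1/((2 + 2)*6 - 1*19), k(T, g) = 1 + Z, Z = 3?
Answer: -769/20 ≈ -38.450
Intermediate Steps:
k(T, g) = 4 (k(T, g) = 1 + 3 = 4)
f = ⅕ (f = 1/(4*6 - 19) = 1/(24 - 19) = 1/5 = ⅕ ≈ 0.20000)
u(H) = -5/3 + H/12 (u(H) = -5/3 + (H/4)/3 = -5/3 + H/12)
-38 + f*u(-7) = -38 + (-5/3 + (1/12)*(-7))/5 = -38 + (-5/3 - 7/12)/5 = -38 + (⅕)*(-9/4) = -38 - 9/20 = -769/20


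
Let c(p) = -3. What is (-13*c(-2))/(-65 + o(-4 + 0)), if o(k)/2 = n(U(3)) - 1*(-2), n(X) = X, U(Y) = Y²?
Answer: -39/43 ≈ -0.90698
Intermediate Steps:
o(k) = 22 (o(k) = 2*(3² - 1*(-2)) = 2*(9 + 2) = 2*11 = 22)
(-13*c(-2))/(-65 + o(-4 + 0)) = (-13*(-3))/(-65 + 22) = 39/(-43) = -1/43*39 = -39/43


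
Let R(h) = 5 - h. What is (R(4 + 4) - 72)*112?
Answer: -8400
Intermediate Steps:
(R(4 + 4) - 72)*112 = ((5 - (4 + 4)) - 72)*112 = ((5 - 1*8) - 72)*112 = ((5 - 8) - 72)*112 = (-3 - 72)*112 = -75*112 = -8400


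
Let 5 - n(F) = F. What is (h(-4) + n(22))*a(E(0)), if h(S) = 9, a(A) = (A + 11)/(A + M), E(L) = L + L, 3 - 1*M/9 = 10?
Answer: 88/63 ≈ 1.3968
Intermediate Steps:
M = -63 (M = 27 - 9*10 = 27 - 90 = -63)
E(L) = 2*L
n(F) = 5 - F
a(A) = (11 + A)/(-63 + A) (a(A) = (A + 11)/(A - 63) = (11 + A)/(-63 + A))
(h(-4) + n(22))*a(E(0)) = (9 + (5 - 1*22))*((11 + 2*0)/(-63 + 2*0)) = (9 + (5 - 22))*((11 + 0)/(-63 + 0)) = (9 - 17)*(11/(-63)) = -(-8)*11/63 = -8*(-11/63) = 88/63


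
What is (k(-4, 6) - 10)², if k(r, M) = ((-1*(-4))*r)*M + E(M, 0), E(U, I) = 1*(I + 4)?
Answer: 10404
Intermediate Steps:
E(U, I) = 4 + I (E(U, I) = 1*(4 + I) = 4 + I)
k(r, M) = 4 + 4*M*r (k(r, M) = ((-1*(-4))*r)*M + (4 + 0) = (4*r)*M + 4 = 4*M*r + 4 = 4 + 4*M*r)
(k(-4, 6) - 10)² = ((4 + 4*6*(-4)) - 10)² = ((4 - 96) - 10)² = (-92 - 10)² = (-102)² = 10404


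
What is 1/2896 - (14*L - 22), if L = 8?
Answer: -260639/2896 ≈ -90.000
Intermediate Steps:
1/2896 - (14*L - 22) = 1/2896 - (14*8 - 22) = 1/2896 - (112 - 22) = 1/2896 - 1*90 = 1/2896 - 90 = -260639/2896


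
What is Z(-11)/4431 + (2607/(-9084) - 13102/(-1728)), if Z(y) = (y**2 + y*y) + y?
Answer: 1013960561/138004128 ≈ 7.3473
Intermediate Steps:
Z(y) = y + 2*y**2 (Z(y) = (y**2 + y**2) + y = 2*y**2 + y = y + 2*y**2)
Z(-11)/4431 + (2607/(-9084) - 13102/(-1728)) = -11*(1 + 2*(-11))/4431 + (2607/(-9084) - 13102/(-1728)) = -11*(1 - 22)*(1/4431) + (2607*(-1/9084) - 13102*(-1/1728)) = -11*(-21)*(1/4431) + (-869/3028 + 6551/864) = 231*(1/4431) + 4771403/654048 = 11/211 + 4771403/654048 = 1013960561/138004128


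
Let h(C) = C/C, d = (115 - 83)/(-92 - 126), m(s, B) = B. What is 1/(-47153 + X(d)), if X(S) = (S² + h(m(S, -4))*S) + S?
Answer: -11881/560228025 ≈ -2.1207e-5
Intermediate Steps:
d = -16/109 (d = 32/(-218) = 32*(-1/218) = -16/109 ≈ -0.14679)
h(C) = 1
X(S) = S² + 2*S (X(S) = (S² + 1*S) + S = (S² + S) + S = (S + S²) + S = S² + 2*S)
1/(-47153 + X(d)) = 1/(-47153 - 16*(2 - 16/109)/109) = 1/(-47153 - 16/109*202/109) = 1/(-47153 - 3232/11881) = 1/(-560228025/11881) = -11881/560228025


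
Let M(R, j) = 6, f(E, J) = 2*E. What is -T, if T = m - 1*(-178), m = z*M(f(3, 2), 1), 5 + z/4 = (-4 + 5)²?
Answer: -82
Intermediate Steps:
z = -16 (z = -20 + 4*(-4 + 5)² = -20 + 4*1² = -20 + 4*1 = -20 + 4 = -16)
m = -96 (m = -16*6 = -96)
T = 82 (T = -96 - 1*(-178) = -96 + 178 = 82)
-T = -1*82 = -82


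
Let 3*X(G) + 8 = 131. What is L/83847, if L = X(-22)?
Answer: 41/83847 ≈ 0.00048899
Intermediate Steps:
X(G) = 41 (X(G) = -8/3 + (⅓)*131 = -8/3 + 131/3 = 41)
L = 41
L/83847 = 41/83847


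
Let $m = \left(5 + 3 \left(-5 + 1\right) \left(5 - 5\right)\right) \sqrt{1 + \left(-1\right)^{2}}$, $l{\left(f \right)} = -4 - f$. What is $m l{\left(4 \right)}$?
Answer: $- 40 \sqrt{2} \approx -56.569$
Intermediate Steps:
$m = 5 \sqrt{2}$ ($m = \left(5 + 3 \left(\left(-4\right) 0\right)\right) \sqrt{1 + 1} = \left(5 + 3 \cdot 0\right) \sqrt{2} = \left(5 + 0\right) \sqrt{2} = 5 \sqrt{2} \approx 7.0711$)
$m l{\left(4 \right)} = 5 \sqrt{2} \left(-4 - 4\right) = 5 \sqrt{2} \left(-8\right) = - 40 \sqrt{2}$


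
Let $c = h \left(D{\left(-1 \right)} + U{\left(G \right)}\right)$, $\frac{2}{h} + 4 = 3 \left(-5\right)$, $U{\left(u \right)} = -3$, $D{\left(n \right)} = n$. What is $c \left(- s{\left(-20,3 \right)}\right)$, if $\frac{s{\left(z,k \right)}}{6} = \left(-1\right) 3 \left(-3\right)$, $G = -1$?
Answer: $- \frac{432}{19} \approx -22.737$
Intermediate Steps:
$s{\left(z,k \right)} = 54$ ($s{\left(z,k \right)} = 6 \left(-1\right) 3 \left(-3\right) = 6 \left(\left(-3\right) \left(-3\right)\right) = 6 \cdot 9 = 54$)
$h = - \frac{2}{19}$ ($h = \frac{2}{-4 + 3 \left(-5\right)} = \frac{2}{-4 - 15} = \frac{2}{-19} = 2 \left(- \frac{1}{19}\right) = - \frac{2}{19} \approx -0.10526$)
$c = \frac{8}{19}$ ($c = - \frac{2 \left(-1 - 3\right)}{19} = \left(- \frac{2}{19}\right) \left(-4\right) = \frac{8}{19} \approx 0.42105$)
$c \left(- s{\left(-20,3 \right)}\right) = \frac{8 \left(\left(-1\right) 54\right)}{19} = \frac{8}{19} \left(-54\right) = - \frac{432}{19}$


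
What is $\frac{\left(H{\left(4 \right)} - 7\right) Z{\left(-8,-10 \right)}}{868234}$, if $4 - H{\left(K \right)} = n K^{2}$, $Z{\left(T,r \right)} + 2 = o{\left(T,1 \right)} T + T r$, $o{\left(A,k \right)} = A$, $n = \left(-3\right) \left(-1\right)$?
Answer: $- \frac{3621}{434117} \approx -0.0083411$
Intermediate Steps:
$n = 3$
$Z{\left(T,r \right)} = -2 + T^{2} + T r$ ($Z{\left(T,r \right)} = -2 + \left(T T + T r\right) = -2 + \left(T^{2} + T r\right) = -2 + T^{2} + T r$)
$H{\left(K \right)} = 4 - 3 K^{2}$
$\frac{\left(H{\left(4 \right)} - 7\right) Z{\left(-8,-10 \right)}}{868234} = \frac{\left(\left(4 - 3 \cdot 4^{2}\right) - 7\right) \left(-2 + \left(-8\right)^{2} - -80\right)}{868234} = \left(\left(4 - 48\right) - 7\right) \left(-2 + 64 + 80\right) \frac{1}{868234} = \left(\left(4 - 48\right) - 7\right) 142 \cdot \frac{1}{868234} = \left(-44 - 7\right) 142 \cdot \frac{1}{868234} = \left(-51\right) 142 \cdot \frac{1}{868234} = \left(-7242\right) \frac{1}{868234} = - \frac{3621}{434117}$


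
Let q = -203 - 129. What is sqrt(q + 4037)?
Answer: sqrt(3705) ≈ 60.869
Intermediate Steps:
q = -332
sqrt(q + 4037) = sqrt(-332 + 4037) = sqrt(3705)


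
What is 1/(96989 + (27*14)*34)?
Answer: 1/109841 ≈ 9.1041e-6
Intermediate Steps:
1/(96989 + (27*14)*34) = 1/(96989 + 378*34) = 1/(96989 + 12852) = 1/109841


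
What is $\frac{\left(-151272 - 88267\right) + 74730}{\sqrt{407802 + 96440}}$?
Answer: $- \frac{164809 \sqrt{504242}}{504242} \approx -232.09$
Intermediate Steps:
$\frac{\left(-151272 - 88267\right) + 74730}{\sqrt{407802 + 96440}} = \frac{-239539 + 74730}{\sqrt{504242}} = - 164809 \frac{\sqrt{504242}}{504242} = - \frac{164809 \sqrt{504242}}{504242}$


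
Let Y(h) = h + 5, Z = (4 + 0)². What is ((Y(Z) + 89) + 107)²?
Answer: 47089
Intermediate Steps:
Z = 16 (Z = 4² = 16)
Y(h) = 5 + h
((Y(Z) + 89) + 107)² = (((5 + 16) + 89) + 107)² = ((21 + 89) + 107)² = (110 + 107)² = 217² = 47089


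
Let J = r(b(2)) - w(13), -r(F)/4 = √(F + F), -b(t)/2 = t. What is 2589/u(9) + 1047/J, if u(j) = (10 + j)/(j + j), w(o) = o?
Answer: 4527395/1881 + 2792*I*√2/99 ≈ 2406.9 + 39.884*I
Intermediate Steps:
b(t) = -2*t
r(F) = -4*√2*√F (r(F) = -4*√(F + F) = -4*√2*√F)
J = -13 - 8*I*√2 (J = -4*√2*√(-2*2) - 1*13 = -4*√2*√(-4) - 13 = -4*√2*2*I - 13 = -8*I*√2 - 13 = -13 - 8*I*√2 ≈ -13.0 - 11.314*I)
u(j) = (10 + j)/(2*j) (u(j) = (10 + j)/((2*j)) = (10 + j)*(1/(2*j)) = (10 + j)/(2*j))
2589/u(9) + 1047/J = 2589/(((½)*(10 + 9)/9)) + 1047/(-13 - 8*I*√2) = 2589/(((½)*(⅑)*19)) + 1047/(-13 - 8*I*√2) = 2589/(19/18) + 1047/(-13 - 8*I*√2) = 2589*(18/19) + 1047/(-13 - 8*I*√2) = 46602/19 + 1047/(-13 - 8*I*√2)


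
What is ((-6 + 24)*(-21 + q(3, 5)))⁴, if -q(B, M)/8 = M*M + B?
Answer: 378228593610000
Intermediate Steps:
q(B, M) = -8*B - 8*M² (q(B, M) = -8*(M*M + B) = -8*(M² + B) = -8*(B + M²) = -8*B - 8*M²)
((-6 + 24)*(-21 + q(3, 5)))⁴ = ((-6 + 24)*(-21 + (-8*3 - 8*5²)))⁴ = (18*(-21 + (-24 - 8*25)))⁴ = (18*(-21 + (-24 - 200)))⁴ = (18*(-21 - 224))⁴ = (18*(-245))⁴ = (-4410)⁴ = 378228593610000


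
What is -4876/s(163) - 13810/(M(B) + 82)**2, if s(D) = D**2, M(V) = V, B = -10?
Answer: -196097537/68866848 ≈ -2.8475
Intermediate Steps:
-4876/s(163) - 13810/(M(B) + 82)**2 = -4876/(163**2) - 13810/(-10 + 82)**2 = -4876/26569 - 13810/(72**2) = -4876*1/26569 - 13810/5184 = -4876/26569 - 13810*1/5184 = -4876/26569 - 6905/2592 = -196097537/68866848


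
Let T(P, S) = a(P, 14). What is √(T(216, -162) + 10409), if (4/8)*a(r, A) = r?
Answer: √10841 ≈ 104.12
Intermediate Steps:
a(r, A) = 2*r
T(P, S) = 2*P
√(T(216, -162) + 10409) = √(2*216 + 10409) = √(432 + 10409) = √10841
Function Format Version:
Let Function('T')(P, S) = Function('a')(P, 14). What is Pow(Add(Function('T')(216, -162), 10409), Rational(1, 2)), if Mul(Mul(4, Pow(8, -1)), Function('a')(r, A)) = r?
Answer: Pow(10841, Rational(1, 2)) ≈ 104.12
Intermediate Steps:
Function('a')(r, A) = Mul(2, r)
Function('T')(P, S) = Mul(2, P)
Pow(Add(Function('T')(216, -162), 10409), Rational(1, 2)) = Pow(Add(Mul(2, 216), 10409), Rational(1, 2)) = Pow(Add(432, 10409), Rational(1, 2)) = Pow(10841, Rational(1, 2))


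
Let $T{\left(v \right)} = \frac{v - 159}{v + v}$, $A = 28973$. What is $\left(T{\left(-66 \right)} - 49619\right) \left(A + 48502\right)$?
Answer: $- \frac{169140398475}{44} \approx -3.8441 \cdot 10^{9}$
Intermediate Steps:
$T{\left(v \right)} = \frac{-159 + v}{2 v}$
$\left(T{\left(-66 \right)} - 49619\right) \left(A + 48502\right) = \left(\frac{-159 - 66}{2 \left(-66\right)} - 49619\right) \left(28973 + 48502\right) = \left(\frac{1}{2} \left(- \frac{1}{66}\right) \left(-225\right) - 49619\right) 77475 = \left(\frac{75}{44} - 49619\right) 77475 = \left(- \frac{2183161}{44}\right) 77475 = - \frac{169140398475}{44}$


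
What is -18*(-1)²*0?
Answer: 0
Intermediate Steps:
-18*(-1)²*0 = -18*1*0 = -18*0 = 0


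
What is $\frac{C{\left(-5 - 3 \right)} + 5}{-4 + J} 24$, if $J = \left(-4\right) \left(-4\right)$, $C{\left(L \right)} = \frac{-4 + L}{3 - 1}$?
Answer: $-2$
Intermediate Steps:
$C{\left(L \right)} = -2 + \frac{L}{2}$ ($C{\left(L \right)} = \frac{-4 + L}{2} = \left(-4 + L\right) \frac{1}{2} = -2 + \frac{L}{2}$)
$J = 16$
$\frac{C{\left(-5 - 3 \right)} + 5}{-4 + J} 24 = \frac{\left(-2 + \frac{-5 - 3}{2}\right) + 5}{-4 + 16} \cdot 24 = \frac{\left(-2 + \frac{-5 - 3}{2}\right) + 5}{12} \cdot 24 = \left(\left(-2 + \frac{1}{2} \left(-8\right)\right) + 5\right) \frac{1}{12} \cdot 24 = \left(\left(-2 - 4\right) + 5\right) \frac{1}{12} \cdot 24 = \left(-6 + 5\right) \frac{1}{12} \cdot 24 = \left(-1\right) \frac{1}{12} \cdot 24 = \left(- \frac{1}{12}\right) 24 = -2$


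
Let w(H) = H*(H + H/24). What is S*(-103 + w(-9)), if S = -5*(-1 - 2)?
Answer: -2235/8 ≈ -279.38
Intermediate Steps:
S = 15 (S = -5*(-3) = 15)
w(H) = 25*H**2/24 (w(H) = H*(H + H*(1/24)) = H*(H + H/24) = H*(25*H/24) = 25*H**2/24)
S*(-103 + w(-9)) = 15*(-103 + (25/24)*(-9)**2) = 15*(-103 + (25/24)*81) = 15*(-103 + 675/8) = 15*(-149/8) = -2235/8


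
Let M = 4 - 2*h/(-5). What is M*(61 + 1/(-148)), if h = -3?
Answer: 63189/370 ≈ 170.78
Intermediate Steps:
M = 14/5 (M = 4 - (-6)/(-5) = 4 - (-6)*(-1)/5 = 4 - 2*⅗ = 4 - 6/5 = 14/5 ≈ 2.8000)
M*(61 + 1/(-148)) = 14*(61 + 1/(-148))/5 = 14*(61 - 1/148)/5 = (14/5)*(9027/148) = 63189/370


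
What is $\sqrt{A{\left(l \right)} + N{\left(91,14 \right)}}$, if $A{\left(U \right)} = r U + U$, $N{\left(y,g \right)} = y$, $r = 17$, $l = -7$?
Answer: $i \sqrt{35} \approx 5.9161 i$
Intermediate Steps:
$A{\left(U \right)} = 18 U$ ($A{\left(U \right)} = 17 U + U = 18 U$)
$\sqrt{A{\left(l \right)} + N{\left(91,14 \right)}} = \sqrt{18 \left(-7\right) + 91} = \sqrt{-126 + 91} = \sqrt{-35} = i \sqrt{35}$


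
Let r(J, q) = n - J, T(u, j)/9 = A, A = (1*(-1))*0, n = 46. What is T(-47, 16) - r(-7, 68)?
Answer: -53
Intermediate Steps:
A = 0 (A = -1*0 = 0)
T(u, j) = 0 (T(u, j) = 9*0 = 0)
r(J, q) = 46 - J
T(-47, 16) - r(-7, 68) = 0 - (46 - 1*(-7)) = 0 - (46 + 7) = 0 - 1*53 = 0 - 53 = -53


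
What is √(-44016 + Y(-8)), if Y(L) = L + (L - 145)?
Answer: I*√44177 ≈ 210.18*I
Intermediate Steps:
Y(L) = -145 + 2*L (Y(L) = L + (-145 + L) = -145 + 2*L)
√(-44016 + Y(-8)) = √(-44016 + (-145 + 2*(-8))) = √(-44016 + (-145 - 16)) = √(-44016 - 161) = √(-44177) = I*√44177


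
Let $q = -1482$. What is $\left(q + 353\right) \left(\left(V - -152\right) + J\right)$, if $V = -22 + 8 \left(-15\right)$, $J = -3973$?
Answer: $4474227$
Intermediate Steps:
$V = -142$ ($V = -22 - 120 = -142$)
$\left(q + 353\right) \left(\left(V - -152\right) + J\right) = \left(-1482 + 353\right) \left(\left(-142 - -152\right) - 3973\right) = - 1129 \left(\left(-142 + 152\right) - 3973\right) = - 1129 \left(10 - 3973\right) = \left(-1129\right) \left(-3963\right) = 4474227$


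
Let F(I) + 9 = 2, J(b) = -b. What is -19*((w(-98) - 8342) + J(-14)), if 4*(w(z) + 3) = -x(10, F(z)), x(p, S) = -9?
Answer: 632985/4 ≈ 1.5825e+5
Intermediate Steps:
F(I) = -7 (F(I) = -9 + 2 = -7)
w(z) = -3/4 (w(z) = -3 + (-1*(-9))/4 = -3 + (1/4)*9 = -3 + 9/4 = -3/4)
-19*((w(-98) - 8342) + J(-14)) = -19*((-3/4 - 8342) - 1*(-14)) = -19*(-33371/4 + 14) = -19*(-33315)/4 = -1*(-632985/4) = 632985/4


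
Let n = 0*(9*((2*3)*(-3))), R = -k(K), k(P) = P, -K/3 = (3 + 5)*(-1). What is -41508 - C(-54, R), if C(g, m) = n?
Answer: -41508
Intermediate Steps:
K = 24 (K = -3*(3 + 5)*(-1) = -24*(-1) = -3*(-8) = 24)
R = -24 (R = -1*24 = -24)
n = 0 (n = 0*(9*(6*(-3))) = 0*(9*(-18)) = 0*(-162) = 0)
C(g, m) = 0
-41508 - C(-54, R) = -41508 - 1*0 = -41508 + 0 = -41508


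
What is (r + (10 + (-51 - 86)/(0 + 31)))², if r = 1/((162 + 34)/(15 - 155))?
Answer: 1115136/47089 ≈ 23.681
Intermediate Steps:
r = -5/7 (r = 1/(196/(-140)) = 1/(196*(-1/140)) = 1/(-7/5) = -5/7 ≈ -0.71429)
(r + (10 + (-51 - 86)/(0 + 31)))² = (-5/7 + (10 + (-51 - 86)/(0 + 31)))² = (-5/7 + (10 - 137/31))² = (-5/7 + 173/31)² = (1056/217)² = 1115136/47089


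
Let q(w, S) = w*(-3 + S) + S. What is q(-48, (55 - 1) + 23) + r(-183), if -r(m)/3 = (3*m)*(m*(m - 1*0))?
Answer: 55152908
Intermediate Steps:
r(m) = -9*m³ (r(m) = -3*3*m*m*(m - 1*0) = -3*3*m*m*(m + 0) = -3*3*m*m*m = -3*3*m*m² = -9*m³)
q(w, S) = S + w*(-3 + S)
q(-48, (55 - 1) + 23) + r(-183) = (((55 - 1) + 23) - 3*(-48) + ((55 - 1) + 23)*(-48)) - 9*(-183)³ = ((54 + 23) + 144 + (54 + 23)*(-48)) - 9*(-6128487) = (77 + 144 + 77*(-48)) + 55156383 = (77 + 144 - 3696) + 55156383 = -3475 + 55156383 = 55152908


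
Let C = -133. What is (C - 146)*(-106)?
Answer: 29574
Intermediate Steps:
(C - 146)*(-106) = (-133 - 146)*(-106) = -279*(-106) = 29574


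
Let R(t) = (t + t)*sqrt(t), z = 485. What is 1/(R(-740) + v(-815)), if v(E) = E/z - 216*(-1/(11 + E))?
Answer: -82322833/68461786133348889 + 125021522960*I*sqrt(185)/68461786133348889 ≈ -1.2025e-9 + 2.4838e-5*I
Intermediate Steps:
v(E) = -216/(-11 - E) + E/485 (v(E) = E/485 - 216*(-1/(11 + E)) = E*(1/485) - 216/(-11 - E) = E/485 - 216/(-11 - E) = -216/(-11 - E) + E/485)
R(t) = 2*t**(3/2) (R(t) = (2*t)*sqrt(t) = 2*t**(3/2))
1/(R(-740) + v(-815)) = 1/(2*(-740)**(3/2) + (104760 + (-815)**2 + 11*(-815))/(485*(11 - 815))) = 1/(2*(-1480*I*sqrt(185)) + (1/485)*(104760 + 664225 - 8965)/(-804)) = 1/(-2960*I*sqrt(185) + (1/485)*(-1/804)*760020) = 1/(-2960*I*sqrt(185) - 12667/6499) = 1/(-12667/6499 - 2960*I*sqrt(185))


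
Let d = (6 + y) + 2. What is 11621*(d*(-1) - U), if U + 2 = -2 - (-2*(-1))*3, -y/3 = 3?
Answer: 127831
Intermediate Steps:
y = -9 (y = -3*3 = -9)
d = -1 (d = (6 - 9) + 2 = -3 + 2 = -1)
U = -10 (U = -2 + (-2 - (-2*(-1))*3) = -2 + (-2 - 2*3) = -2 + (-2 - 1*6) = -2 + (-2 - 6) = -2 - 8 = -10)
11621*(d*(-1) - U) = 11621*(-1*(-1) - 1*(-10)) = 11621*(1 + 10) = 11621*11 = 127831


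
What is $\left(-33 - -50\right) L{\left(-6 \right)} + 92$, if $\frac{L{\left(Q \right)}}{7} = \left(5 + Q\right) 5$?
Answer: $-503$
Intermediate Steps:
$L{\left(Q \right)} = 175 + 35 Q$ ($L{\left(Q \right)} = 7 \left(5 + Q\right) 5 = 7 \left(25 + 5 Q\right) = 175 + 35 Q$)
$\left(-33 - -50\right) L{\left(-6 \right)} + 92 = \left(-33 - -50\right) \left(175 + 35 \left(-6\right)\right) + 92 = \left(-33 + 50\right) \left(175 - 210\right) + 92 = 17 \left(-35\right) + 92 = -595 + 92 = -503$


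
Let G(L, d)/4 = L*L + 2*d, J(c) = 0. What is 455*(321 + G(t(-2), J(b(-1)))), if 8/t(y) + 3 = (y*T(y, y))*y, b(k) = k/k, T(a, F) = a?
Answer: 17789135/121 ≈ 1.4702e+5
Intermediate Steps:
b(k) = 1
t(y) = 8/(-3 + y**3) (t(y) = 8/(-3 + (y*y)*y) = 8/(-3 + y**2*y) = 8/(-3 + y**3))
G(L, d) = 4*L**2 + 8*d (G(L, d) = 4*(L*L + 2*d) = 4*(L**2 + 2*d) = 4*L**2 + 8*d)
455*(321 + G(t(-2), J(b(-1)))) = 455*(321 + (4*(8/(-3 + (-2)**3))**2 + 8*0)) = 455*(321 + (4*(8/(-3 - 8))**2 + 0)) = 455*(321 + (4*(8/(-11))**2 + 0)) = 455*(321 + (4*(8*(-1/11))**2 + 0)) = 455*(321 + (4*(-8/11)**2 + 0)) = 455*(321 + (4*(64/121) + 0)) = 455*(321 + (256/121 + 0)) = 455*(321 + 256/121) = 455*(39097/121) = 17789135/121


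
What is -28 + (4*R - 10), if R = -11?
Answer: -82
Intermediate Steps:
-28 + (4*R - 10) = -28 + (4*(-11) - 10) = -28 + (-44 - 10) = -28 - 54 = -82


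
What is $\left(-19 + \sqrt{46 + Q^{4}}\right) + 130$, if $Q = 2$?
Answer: $111 + \sqrt{62} \approx 118.87$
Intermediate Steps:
$\left(-19 + \sqrt{46 + Q^{4}}\right) + 130 = \left(-19 + \sqrt{46 + 2^{4}}\right) + 130 = \left(-19 + \sqrt{46 + 16}\right) + 130 = \left(-19 + \sqrt{62}\right) + 130 = 111 + \sqrt{62}$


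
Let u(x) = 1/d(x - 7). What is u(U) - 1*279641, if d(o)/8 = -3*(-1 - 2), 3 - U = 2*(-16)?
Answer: -20134151/72 ≈ -2.7964e+5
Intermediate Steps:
U = 35 (U = 3 - 2*(-16) = 3 - 1*(-32) = 3 + 32 = 35)
d(o) = 72 (d(o) = 8*(-3*(-1 - 2)) = 8*(-3*(-3)) = 8*9 = 72)
u(x) = 1/72
u(U) - 1*279641 = 1/72 - 1*279641 = 1/72 - 279641 = -20134151/72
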